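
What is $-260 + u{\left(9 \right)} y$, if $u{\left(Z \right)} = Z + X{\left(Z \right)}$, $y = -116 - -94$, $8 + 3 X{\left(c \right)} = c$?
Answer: $- \frac{1396}{3} \approx -465.33$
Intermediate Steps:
$X{\left(c \right)} = - \frac{8}{3} + \frac{c}{3}$
$y = -22$ ($y = -116 + 94 = -22$)
$u{\left(Z \right)} = - \frac{8}{3} + \frac{4 Z}{3}$ ($u{\left(Z \right)} = Z + \left(- \frac{8}{3} + \frac{Z}{3}\right) = - \frac{8}{3} + \frac{4 Z}{3}$)
$-260 + u{\left(9 \right)} y = -260 + \left(- \frac{8}{3} + \frac{4}{3} \cdot 9\right) \left(-22\right) = -260 + \left(- \frac{8}{3} + 12\right) \left(-22\right) = -260 + \frac{28}{3} \left(-22\right) = -260 - \frac{616}{3} = - \frac{1396}{3}$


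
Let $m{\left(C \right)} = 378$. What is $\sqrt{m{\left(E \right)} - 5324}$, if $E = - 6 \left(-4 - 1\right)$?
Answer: $i \sqrt{4946} \approx 70.328 i$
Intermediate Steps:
$E = 30$ ($E = \left(-6\right) \left(-5\right) = 30$)
$\sqrt{m{\left(E \right)} - 5324} = \sqrt{378 - 5324} = \sqrt{-4946} = i \sqrt{4946}$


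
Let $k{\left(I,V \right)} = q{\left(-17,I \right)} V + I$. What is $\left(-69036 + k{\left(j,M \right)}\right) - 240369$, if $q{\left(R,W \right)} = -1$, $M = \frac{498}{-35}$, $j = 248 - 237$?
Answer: $- \frac{10828292}{35} \approx -3.0938 \cdot 10^{5}$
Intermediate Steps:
$j = 11$ ($j = 248 - 237 = 11$)
$M = - \frac{498}{35}$ ($M = 498 \left(- \frac{1}{35}\right) = - \frac{498}{35} \approx -14.229$)
$k{\left(I,V \right)} = I - V$ ($k{\left(I,V \right)} = - V + I = I - V$)
$\left(-69036 + k{\left(j,M \right)}\right) - 240369 = \left(-69036 + \left(11 - - \frac{498}{35}\right)\right) - 240369 = \left(-69036 + \left(11 + \frac{498}{35}\right)\right) - 240369 = \left(-69036 + \frac{883}{35}\right) - 240369 = - \frac{2415377}{35} - 240369 = - \frac{10828292}{35}$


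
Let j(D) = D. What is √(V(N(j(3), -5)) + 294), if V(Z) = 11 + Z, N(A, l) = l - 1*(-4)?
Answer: 4*√19 ≈ 17.436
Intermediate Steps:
N(A, l) = 4 + l (N(A, l) = l + 4 = 4 + l)
√(V(N(j(3), -5)) + 294) = √((11 + (4 - 5)) + 294) = √((11 - 1) + 294) = √(10 + 294) = √304 = 4*√19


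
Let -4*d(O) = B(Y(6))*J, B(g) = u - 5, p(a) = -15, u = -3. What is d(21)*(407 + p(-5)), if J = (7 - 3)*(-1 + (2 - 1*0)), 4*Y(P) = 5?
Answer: 3136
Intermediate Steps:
Y(P) = 5/4 (Y(P) = (¼)*5 = 5/4)
B(g) = -8 (B(g) = -3 - 5 = -8)
J = 4 (J = 4*(-1 + (2 + 0)) = 4*(-1 + 2) = 4*1 = 4)
d(O) = 8 (d(O) = -(-2)*4 = -¼*(-32) = 8)
d(21)*(407 + p(-5)) = 8*(407 - 15) = 8*392 = 3136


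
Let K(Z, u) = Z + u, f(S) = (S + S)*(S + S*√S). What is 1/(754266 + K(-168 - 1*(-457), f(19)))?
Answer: 755277/570433442333 - 722*√19/570433442333 ≈ 1.3185e-6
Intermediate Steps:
f(S) = 2*S*(S + S^(3/2)) (f(S) = (2*S)*(S + S^(3/2)) = 2*S*(S + S^(3/2)))
1/(754266 + K(-168 - 1*(-457), f(19))) = 1/(754266 + ((-168 - 1*(-457)) + (2*19² + 2*19^(5/2)))) = 1/(754266 + ((-168 + 457) + (2*361 + 2*(361*√19)))) = 1/(754266 + (289 + (722 + 722*√19))) = 1/(754266 + (1011 + 722*√19)) = 1/(755277 + 722*√19)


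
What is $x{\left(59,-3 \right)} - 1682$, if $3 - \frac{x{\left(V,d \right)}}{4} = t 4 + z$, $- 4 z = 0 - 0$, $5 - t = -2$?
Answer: $-1782$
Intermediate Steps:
$t = 7$ ($t = 5 - -2 = 5 + 2 = 7$)
$z = 0$ ($z = - \frac{0 - 0}{4} = - \frac{0 + 0}{4} = \left(- \frac{1}{4}\right) 0 = 0$)
$x{\left(V,d \right)} = -100$ ($x{\left(V,d \right)} = 12 - 4 \left(7 \cdot 4 + 0\right) = 12 - 4 \left(28 + 0\right) = 12 - 112 = -100$)
$x{\left(59,-3 \right)} - 1682 = -100 - 1682 = -1782$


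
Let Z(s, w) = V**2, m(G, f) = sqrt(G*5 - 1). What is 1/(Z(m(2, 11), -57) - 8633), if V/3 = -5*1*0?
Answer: -1/8633 ≈ -0.00011583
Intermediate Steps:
V = 0 (V = 3*(-5*1*0) = 3*(-5*0) = 3*0 = 0)
m(G, f) = sqrt(-1 + 5*G) (m(G, f) = sqrt(5*G - 1) = sqrt(-1 + 5*G))
Z(s, w) = 0 (Z(s, w) = 0**2 = 0)
1/(Z(m(2, 11), -57) - 8633) = 1/(0 - 8633) = 1/(-8633) = -1/8633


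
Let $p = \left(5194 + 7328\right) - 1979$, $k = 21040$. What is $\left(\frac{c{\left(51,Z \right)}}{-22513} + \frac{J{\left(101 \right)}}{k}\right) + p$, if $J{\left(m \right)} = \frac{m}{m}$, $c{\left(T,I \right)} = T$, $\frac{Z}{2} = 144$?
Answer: $\frac{4993938870833}{473673520} \approx 10543.0$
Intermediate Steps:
$Z = 288$ ($Z = 2 \cdot 144 = 288$)
$J{\left(m \right)} = 1$
$p = 10543$ ($p = 12522 - 1979 = 10543$)
$\left(\frac{c{\left(51,Z \right)}}{-22513} + \frac{J{\left(101 \right)}}{k}\right) + p = \left(\frac{51}{-22513} + 1 \cdot \frac{1}{21040}\right) + 10543 = \left(51 \left(- \frac{1}{22513}\right) + 1 \cdot \frac{1}{21040}\right) + 10543 = \left(- \frac{51}{22513} + \frac{1}{21040}\right) + 10543 = - \frac{1050527}{473673520} + 10543 = \frac{4993938870833}{473673520}$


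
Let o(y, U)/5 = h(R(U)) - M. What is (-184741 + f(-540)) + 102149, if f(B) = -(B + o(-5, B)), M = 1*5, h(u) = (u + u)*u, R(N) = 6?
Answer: -82387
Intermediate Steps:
h(u) = 2*u² (h(u) = (2*u)*u = 2*u²)
M = 5
o(y, U) = 335 (o(y, U) = 5*(2*6² - 1*5) = 5*(2*36 - 5) = 5*(72 - 5) = 5*67 = 335)
f(B) = -335 - B (f(B) = -(B + 335) = -(335 + B) = -335 - B)
(-184741 + f(-540)) + 102149 = (-184741 + (-335 - 1*(-540))) + 102149 = (-184741 + (-335 + 540)) + 102149 = (-184741 + 205) + 102149 = -184536 + 102149 = -82387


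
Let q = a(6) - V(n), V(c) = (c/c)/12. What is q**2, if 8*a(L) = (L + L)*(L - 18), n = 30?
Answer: 47089/144 ≈ 327.01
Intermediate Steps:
V(c) = 1/12 (V(c) = 1*(1/12) = 1/12)
a(L) = L*(-18 + L)/4 (a(L) = ((L + L)*(L - 18))/8 = ((2*L)*(-18 + L))/8 = (2*L*(-18 + L))/8 = L*(-18 + L)/4)
q = -217/12 (q = (1/4)*6*(-18 + 6) - 1*1/12 = (1/4)*6*(-12) - 1/12 = -18 - 1/12 = -217/12 ≈ -18.083)
q**2 = (-217/12)**2 = 47089/144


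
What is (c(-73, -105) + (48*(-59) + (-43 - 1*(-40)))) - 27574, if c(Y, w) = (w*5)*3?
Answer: -31984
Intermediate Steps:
c(Y, w) = 15*w (c(Y, w) = (5*w)*3 = 15*w)
(c(-73, -105) + (48*(-59) + (-43 - 1*(-40)))) - 27574 = (15*(-105) + (48*(-59) + (-43 - 1*(-40)))) - 27574 = (-1575 + (-2832 + (-43 + 40))) - 27574 = (-1575 + (-2832 - 3)) - 27574 = (-1575 - 2835) - 27574 = -4410 - 27574 = -31984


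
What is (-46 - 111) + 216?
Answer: 59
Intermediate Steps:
(-46 - 111) + 216 = -157 + 216 = 59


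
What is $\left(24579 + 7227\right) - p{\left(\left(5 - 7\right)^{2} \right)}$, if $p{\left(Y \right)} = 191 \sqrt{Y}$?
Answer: $31424$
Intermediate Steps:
$\left(24579 + 7227\right) - p{\left(\left(5 - 7\right)^{2} \right)} = \left(24579 + 7227\right) - 191 \sqrt{\left(5 - 7\right)^{2}} = 31806 - 191 \sqrt{\left(-2\right)^{2}} = 31806 - 191 \sqrt{4} = 31806 - 191 \cdot 2 = 31806 - 382 = 31424$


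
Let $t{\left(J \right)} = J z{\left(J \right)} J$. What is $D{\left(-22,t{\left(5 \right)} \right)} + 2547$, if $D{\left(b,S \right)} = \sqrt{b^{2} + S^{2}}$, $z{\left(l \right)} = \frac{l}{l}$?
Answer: $2547 + \sqrt{1109} \approx 2580.3$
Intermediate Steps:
$z{\left(l \right)} = 1$
$t{\left(J \right)} = J^{2}$ ($t{\left(J \right)} = J 1 J = J J = J^{2}$)
$D{\left(b,S \right)} = \sqrt{S^{2} + b^{2}}$
$D{\left(-22,t{\left(5 \right)} \right)} + 2547 = \sqrt{\left(5^{2}\right)^{2} + \left(-22\right)^{2}} + 2547 = \sqrt{25^{2} + 484} + 2547 = \sqrt{625 + 484} + 2547 = \sqrt{1109} + 2547 = 2547 + \sqrt{1109}$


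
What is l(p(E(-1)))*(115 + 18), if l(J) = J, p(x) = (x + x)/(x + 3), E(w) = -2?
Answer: -532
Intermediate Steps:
p(x) = 2*x/(3 + x) (p(x) = (2*x)/(3 + x) = 2*x/(3 + x))
l(p(E(-1)))*(115 + 18) = (2*(-2)/(3 - 2))*(115 + 18) = (2*(-2)/1)*133 = (2*(-2)*1)*133 = -4*133 = -532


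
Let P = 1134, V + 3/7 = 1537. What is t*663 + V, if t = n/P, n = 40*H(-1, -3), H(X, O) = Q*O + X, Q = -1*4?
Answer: 339032/189 ≈ 1793.8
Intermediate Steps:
Q = -4
V = 10756/7 (V = -3/7 + 1537 = 10756/7 ≈ 1536.6)
H(X, O) = X - 4*O (H(X, O) = -4*O + X = X - 4*O)
n = 440 (n = 40*(-1 - 4*(-3)) = 40*(-1 + 12) = 40*11 = 440)
t = 220/567 (t = 440/1134 = 440*(1/1134) = 220/567 ≈ 0.38801)
t*663 + V = (220/567)*663 + 10756/7 = 48620/189 + 10756/7 = 339032/189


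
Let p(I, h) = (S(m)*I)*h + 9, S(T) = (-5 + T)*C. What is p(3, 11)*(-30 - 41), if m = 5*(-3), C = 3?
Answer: 139941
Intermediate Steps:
m = -15
S(T) = -15 + 3*T (S(T) = (-5 + T)*3 = -15 + 3*T)
p(I, h) = 9 - 60*I*h (p(I, h) = ((-15 + 3*(-15))*I)*h + 9 = ((-15 - 45)*I)*h + 9 = (-60*I)*h + 9 = -60*I*h + 9 = 9 - 60*I*h)
p(3, 11)*(-30 - 41) = (9 - 60*3*11)*(-30 - 41) = (9 - 1980)*(-71) = -1971*(-71) = 139941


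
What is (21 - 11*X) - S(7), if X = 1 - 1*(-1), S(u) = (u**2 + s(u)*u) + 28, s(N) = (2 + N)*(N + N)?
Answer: -960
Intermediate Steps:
s(N) = 2*N*(2 + N) (s(N) = (2 + N)*(2*N) = 2*N*(2 + N))
S(u) = 28 + u**2 + 2*u**2*(2 + u) (S(u) = (u**2 + (2*u*(2 + u))*u) + 28 = (u**2 + 2*u**2*(2 + u)) + 28 = 28 + u**2 + 2*u**2*(2 + u))
X = 2 (X = 1 + 1 = 2)
(21 - 11*X) - S(7) = (21 - 11*2) - (28 + 2*7**3 + 5*7**2) = (21 - 22) - (28 + 2*343 + 5*49) = -1 - (28 + 686 + 245) = -1 - 1*959 = -1 - 959 = -960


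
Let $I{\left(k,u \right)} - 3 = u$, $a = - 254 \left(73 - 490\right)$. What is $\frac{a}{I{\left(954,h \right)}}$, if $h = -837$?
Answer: $-127$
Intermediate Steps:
$a = 105918$ ($a = \left(-254\right) \left(-417\right) = 105918$)
$I{\left(k,u \right)} = 3 + u$
$\frac{a}{I{\left(954,h \right)}} = \frac{105918}{3 - 837} = \frac{105918}{-834} = 105918 \left(- \frac{1}{834}\right) = -127$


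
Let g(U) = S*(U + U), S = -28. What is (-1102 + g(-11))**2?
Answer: 236196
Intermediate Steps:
g(U) = -56*U (g(U) = -28*(U + U) = -56*U)
(-1102 + g(-11))**2 = (-1102 - 56*(-11))**2 = (-1102 + 616)**2 = (-486)**2 = 236196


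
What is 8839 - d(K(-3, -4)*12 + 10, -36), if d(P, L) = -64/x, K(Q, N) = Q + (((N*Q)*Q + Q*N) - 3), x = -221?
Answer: 1953355/221 ≈ 8838.7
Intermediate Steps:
K(Q, N) = -3 + Q + N*Q + N*Q² (K(Q, N) = Q + ((N*Q² + N*Q) - 3) = Q + ((N*Q + N*Q²) - 3) = Q + (-3 + N*Q + N*Q²) = -3 + Q + N*Q + N*Q²)
d(P, L) = 64/221 (d(P, L) = -64/(-221) = -64*(-1/221) = 64/221)
8839 - d(K(-3, -4)*12 + 10, -36) = 8839 - 1*64/221 = 8839 - 64/221 = 1953355/221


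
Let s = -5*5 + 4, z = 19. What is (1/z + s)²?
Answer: 158404/361 ≈ 438.79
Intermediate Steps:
s = -21 (s = -25 + 4 = -21)
(1/z + s)² = (1/19 - 21)² = (-398/19)² = 158404/361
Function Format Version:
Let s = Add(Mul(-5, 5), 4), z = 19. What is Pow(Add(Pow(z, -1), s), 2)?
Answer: Rational(158404, 361) ≈ 438.79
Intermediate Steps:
s = -21 (s = Add(-25, 4) = -21)
Pow(Add(Pow(z, -1), s), 2) = Pow(Add(Pow(19, -1), -21), 2) = Pow(Add(Rational(1, 19), -21), 2) = Pow(Rational(-398, 19), 2) = Rational(158404, 361)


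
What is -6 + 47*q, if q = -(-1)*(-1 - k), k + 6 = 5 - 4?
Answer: 182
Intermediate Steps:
k = -5 (k = -6 + (5 - 4) = -6 + 1 = -5)
q = 4 (q = -(-1)*(-1 - 1*(-5)) = -(-1)*(-1 + 5) = -(-1)*4 = -1*(-4) = 4)
-6 + 47*q = -6 + 47*4 = -6 + 188 = 182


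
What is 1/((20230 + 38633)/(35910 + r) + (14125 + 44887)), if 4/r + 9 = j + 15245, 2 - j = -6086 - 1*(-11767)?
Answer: 343191874/20253001422179 ≈ 1.6945e-5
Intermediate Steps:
j = -5679 (j = 2 - (-6086 - 1*(-11767)) = 2 - (-6086 + 11767) = 2 - 1*5681 = 2 - 5681 = -5679)
r = 4/9557 (r = 4/(-9 + (-5679 + 15245)) = 4/(-9 + 9566) = 4/9557 ≈ 0.00041854)
1/((20230 + 38633)/(35910 + r) + (14125 + 44887)) = 1/((20230 + 38633)/(35910 + 4/9557) + (14125 + 44887)) = 1/(58863/(343191874/9557) + 59012) = 1/(58863*(9557/343191874) + 59012) = 1/(562553691/343191874 + 59012) = 1/(20253001422179/343191874) = 343191874/20253001422179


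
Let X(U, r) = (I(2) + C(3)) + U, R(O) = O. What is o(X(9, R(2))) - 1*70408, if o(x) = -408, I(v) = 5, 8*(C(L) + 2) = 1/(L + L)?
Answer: -70816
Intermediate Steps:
C(L) = -2 + 1/(16*L) (C(L) = -2 + 1/(8*(L + L)) = -2 + 1/(8*((2*L))) = -2 + (1/(2*L))/8 = -2 + 1/(16*L))
X(U, r) = 145/48 + U (X(U, r) = (5 + (-2 + (1/16)/3)) + U = (5 + (-2 + (1/16)*(⅓))) + U = (5 + (-2 + 1/48)) + U = (5 - 95/48) + U = 145/48 + U)
o(X(9, R(2))) - 1*70408 = -408 - 1*70408 = -408 - 70408 = -70816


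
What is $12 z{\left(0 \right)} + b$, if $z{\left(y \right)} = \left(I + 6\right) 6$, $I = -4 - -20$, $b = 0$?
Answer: $1584$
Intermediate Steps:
$I = 16$ ($I = -4 + 20 = 16$)
$z{\left(y \right)} = 132$ ($z{\left(y \right)} = \left(16 + 6\right) 6 = 22 \cdot 6 = 132$)
$12 z{\left(0 \right)} + b = 12 \cdot 132 + 0 = 1584 + 0 = 1584$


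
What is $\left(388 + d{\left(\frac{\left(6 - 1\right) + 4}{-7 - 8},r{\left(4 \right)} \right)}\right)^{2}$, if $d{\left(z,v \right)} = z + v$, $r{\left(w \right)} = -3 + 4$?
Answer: $\frac{3771364}{25} \approx 1.5085 \cdot 10^{5}$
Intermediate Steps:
$r{\left(w \right)} = 1$
$d{\left(z,v \right)} = v + z$
$\left(388 + d{\left(\frac{\left(6 - 1\right) + 4}{-7 - 8},r{\left(4 \right)} \right)}\right)^{2} = \left(388 + \left(1 + \frac{\left(6 - 1\right) + 4}{-7 - 8}\right)\right)^{2} = \left(388 + \left(1 + \frac{\left(6 - 1\right) + 4}{-15}\right)\right)^{2} = \left(388 + \left(1 + \left(5 + 4\right) \left(- \frac{1}{15}\right)\right)\right)^{2} = \left(388 + \left(1 + 9 \left(- \frac{1}{15}\right)\right)\right)^{2} = \left(388 + \left(1 - \frac{3}{5}\right)\right)^{2} = \left(388 + \frac{2}{5}\right)^{2} = \left(\frac{1942}{5}\right)^{2} = \frac{3771364}{25}$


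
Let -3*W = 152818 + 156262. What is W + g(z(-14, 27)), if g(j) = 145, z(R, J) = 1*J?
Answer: -308645/3 ≈ -1.0288e+5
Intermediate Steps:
z(R, J) = J
W = -309080/3 (W = -(152818 + 156262)/3 = -⅓*309080 = -309080/3 ≈ -1.0303e+5)
W + g(z(-14, 27)) = -309080/3 + 145 = -308645/3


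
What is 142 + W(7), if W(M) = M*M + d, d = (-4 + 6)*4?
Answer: 199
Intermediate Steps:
d = 8 (d = 2*4 = 8)
W(M) = 8 + M² (W(M) = M*M + 8 = M² + 8 = 8 + M²)
142 + W(7) = 142 + (8 + 7²) = 142 + (8 + 49) = 142 + 57 = 199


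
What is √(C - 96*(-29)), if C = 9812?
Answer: 2*√3149 ≈ 112.23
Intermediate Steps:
√(C - 96*(-29)) = √(9812 - 96*(-29)) = √(9812 + 2784) = √12596 = 2*√3149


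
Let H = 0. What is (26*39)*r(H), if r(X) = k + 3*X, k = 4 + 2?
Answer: 6084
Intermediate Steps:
k = 6
r(X) = 6 + 3*X
(26*39)*r(H) = (26*39)*(6 + 3*0) = 1014*(6 + 0) = 1014*6 = 6084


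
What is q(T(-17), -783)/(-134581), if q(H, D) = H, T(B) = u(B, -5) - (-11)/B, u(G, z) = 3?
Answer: -40/2287877 ≈ -1.7483e-5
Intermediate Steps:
T(B) = 3 + 11/B (T(B) = 3 - (-11)/B = 3 + 11/B)
q(T(-17), -783)/(-134581) = (3 + 11/(-17))/(-134581) = (3 + 11*(-1/17))*(-1/134581) = (3 - 11/17)*(-1/134581) = (40/17)*(-1/134581) = -40/2287877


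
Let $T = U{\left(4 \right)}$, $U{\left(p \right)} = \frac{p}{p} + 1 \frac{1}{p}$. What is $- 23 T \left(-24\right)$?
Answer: $690$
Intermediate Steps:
$U{\left(p \right)} = 1 + \frac{1}{p}$
$T = \frac{5}{4}$ ($T = \frac{1 + 4}{4} = \frac{1}{4} \cdot 5 = \frac{5}{4} \approx 1.25$)
$- 23 T \left(-24\right) = \left(-23\right) \frac{5}{4} \left(-24\right) = \left(- \frac{115}{4}\right) \left(-24\right) = 690$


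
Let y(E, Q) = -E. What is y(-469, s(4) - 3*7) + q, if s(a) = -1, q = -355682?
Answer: -355213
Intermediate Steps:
y(-469, s(4) - 3*7) + q = -1*(-469) - 355682 = 469 - 355682 = -355213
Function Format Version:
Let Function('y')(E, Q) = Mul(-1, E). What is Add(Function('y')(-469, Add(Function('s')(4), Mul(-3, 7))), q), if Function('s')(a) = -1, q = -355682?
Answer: -355213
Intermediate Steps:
Add(Function('y')(-469, Add(Function('s')(4), Mul(-3, 7))), q) = Add(Mul(-1, -469), -355682) = Add(469, -355682) = -355213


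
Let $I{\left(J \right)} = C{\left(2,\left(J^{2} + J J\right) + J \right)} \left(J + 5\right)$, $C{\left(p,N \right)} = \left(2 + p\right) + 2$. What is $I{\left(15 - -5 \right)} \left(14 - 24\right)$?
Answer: $-1500$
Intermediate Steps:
$C{\left(p,N \right)} = 4 + p$
$I{\left(J \right)} = 30 + 6 J$ ($I{\left(J \right)} = \left(4 + 2\right) \left(J + 5\right) = 6 \left(5 + J\right) = 30 + 6 J$)
$I{\left(15 - -5 \right)} \left(14 - 24\right) = \left(30 + 6 \left(15 - -5\right)\right) \left(14 - 24\right) = \left(30 + 6 \left(15 + 5\right)\right) \left(-10\right) = \left(30 + 6 \cdot 20\right) \left(-10\right) = \left(30 + 120\right) \left(-10\right) = 150 \left(-10\right) = -1500$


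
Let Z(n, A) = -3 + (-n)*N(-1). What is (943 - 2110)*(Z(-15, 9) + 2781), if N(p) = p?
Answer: -3224421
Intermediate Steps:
Z(n, A) = -3 + n (Z(n, A) = -3 - n*(-1) = -3 + n)
(943 - 2110)*(Z(-15, 9) + 2781) = (943 - 2110)*((-3 - 15) + 2781) = -1167*(-18 + 2781) = -1167*2763 = -3224421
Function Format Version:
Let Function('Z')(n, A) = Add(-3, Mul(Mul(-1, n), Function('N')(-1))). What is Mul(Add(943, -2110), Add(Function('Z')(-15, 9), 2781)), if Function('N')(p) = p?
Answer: -3224421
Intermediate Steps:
Function('Z')(n, A) = Add(-3, n) (Function('Z')(n, A) = Add(-3, Mul(Mul(-1, n), -1)) = Add(-3, n))
Mul(Add(943, -2110), Add(Function('Z')(-15, 9), 2781)) = Mul(Add(943, -2110), Add(Add(-3, -15), 2781)) = Mul(-1167, Add(-18, 2781)) = Mul(-1167, 2763) = -3224421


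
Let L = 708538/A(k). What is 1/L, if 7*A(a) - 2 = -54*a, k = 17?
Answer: -458/2479883 ≈ -0.00018469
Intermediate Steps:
A(a) = 2/7 - 54*a/7 (A(a) = 2/7 + (-54*a)/7 = 2/7 - 54*a/7)
L = -2479883/458 (L = 708538/(2/7 - 54/7*17) = 708538/(2/7 - 918/7) = 708538/(-916/7) = 708538*(-7/916) = -2479883/458 ≈ -5414.6)
1/L = 1/(-2479883/458) = -458/2479883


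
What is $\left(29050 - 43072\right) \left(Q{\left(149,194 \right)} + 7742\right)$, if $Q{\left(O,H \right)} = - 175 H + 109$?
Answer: $365960178$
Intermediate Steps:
$Q{\left(O,H \right)} = 109 - 175 H$
$\left(29050 - 43072\right) \left(Q{\left(149,194 \right)} + 7742\right) = \left(29050 - 43072\right) \left(\left(109 - 33950\right) + 7742\right) = - 14022 \left(\left(109 - 33950\right) + 7742\right) = - 14022 \left(-33841 + 7742\right) = \left(-14022\right) \left(-26099\right) = 365960178$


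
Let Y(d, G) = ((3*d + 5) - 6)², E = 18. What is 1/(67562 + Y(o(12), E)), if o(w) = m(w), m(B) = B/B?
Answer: 1/67566 ≈ 1.4800e-5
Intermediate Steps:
m(B) = 1
o(w) = 1
Y(d, G) = (-1 + 3*d)² (Y(d, G) = ((5 + 3*d) - 6)² = (-1 + 3*d)²)
1/(67562 + Y(o(12), E)) = 1/(67562 + (-1 + 3*1)²) = 1/(67562 + (-1 + 3)²) = 1/(67562 + 2²) = 1/(67562 + 4) = 1/67566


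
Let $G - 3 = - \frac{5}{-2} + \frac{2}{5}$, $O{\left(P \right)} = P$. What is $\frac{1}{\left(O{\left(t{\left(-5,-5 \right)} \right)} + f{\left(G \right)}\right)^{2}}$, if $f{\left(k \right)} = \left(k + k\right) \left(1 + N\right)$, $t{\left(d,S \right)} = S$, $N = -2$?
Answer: $\frac{25}{7056} \approx 0.0035431$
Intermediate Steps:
$G = \frac{59}{10}$ ($G = 3 + \left(- \frac{5}{-2} + \frac{2}{5}\right) = 3 + \left(\left(-5\right) \left(- \frac{1}{2}\right) + 2 \cdot \frac{1}{5}\right) = 3 + \left(\frac{5}{2} + \frac{2}{5}\right) = 3 + \frac{29}{10} = \frac{59}{10} \approx 5.9$)
$f{\left(k \right)} = - 2 k$ ($f{\left(k \right)} = \left(k + k\right) \left(1 - 2\right) = 2 k \left(-1\right) = - 2 k$)
$\frac{1}{\left(O{\left(t{\left(-5,-5 \right)} \right)} + f{\left(G \right)}\right)^{2}} = \frac{1}{\left(-5 - \frac{59}{5}\right)^{2}} = \frac{1}{\left(- \frac{84}{5}\right)^{2}} = \frac{1}{\frac{7056}{25}} = \frac{25}{7056}$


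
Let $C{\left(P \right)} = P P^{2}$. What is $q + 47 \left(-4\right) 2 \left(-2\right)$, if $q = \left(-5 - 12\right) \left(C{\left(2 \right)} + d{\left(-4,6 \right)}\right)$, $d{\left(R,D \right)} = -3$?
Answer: $667$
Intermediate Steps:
$C{\left(P \right)} = P^{3}$
$q = -85$ ($q = \left(-5 - 12\right) \left(2^{3} - 3\right) = - 17 \left(8 - 3\right) = \left(-17\right) 5 = -85$)
$q + 47 \left(-4\right) 2 \left(-2\right) = -85 + 47 \left(-4\right) 2 \left(-2\right) = -85 + 47 \left(\left(-8\right) \left(-2\right)\right) = -85 + 47 \cdot 16 = -85 + 752 = 667$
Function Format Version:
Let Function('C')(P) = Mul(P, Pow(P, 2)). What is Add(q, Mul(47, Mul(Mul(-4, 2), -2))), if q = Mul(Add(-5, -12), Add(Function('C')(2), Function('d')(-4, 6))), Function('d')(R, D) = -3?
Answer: 667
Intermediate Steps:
Function('C')(P) = Pow(P, 3)
q = -85 (q = Mul(Add(-5, -12), Add(Pow(2, 3), -3)) = Mul(-17, Add(8, -3)) = Mul(-17, 5) = -85)
Add(q, Mul(47, Mul(Mul(-4, 2), -2))) = Add(-85, Mul(47, Mul(Mul(-4, 2), -2))) = Add(-85, Mul(47, Mul(-8, -2))) = Add(-85, Mul(47, 16)) = Add(-85, 752) = 667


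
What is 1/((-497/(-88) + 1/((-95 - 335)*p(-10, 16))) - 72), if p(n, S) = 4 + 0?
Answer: -4730/313849 ≈ -0.015071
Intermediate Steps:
p(n, S) = 4
1/((-497/(-88) + 1/((-95 - 335)*p(-10, 16))) - 72) = 1/((-497/(-88) + 1/(-95 - 335*4)) - 72) = 1/((-497*(-1/88) + (¼)/(-430)) - 72) = 1/((497/88 - 1/430*¼) - 72) = 1/((497/88 - 1/1720) - 72) = 1/(26711/4730 - 72) = 1/(-313849/4730) = -4730/313849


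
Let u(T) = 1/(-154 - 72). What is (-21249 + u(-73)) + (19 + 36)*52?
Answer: -4155915/226 ≈ -18389.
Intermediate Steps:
u(T) = -1/226 (u(T) = 1/(-226) = -1/226)
(-21249 + u(-73)) + (19 + 36)*52 = (-21249 - 1/226) + (19 + 36)*52 = -4802275/226 + 55*52 = -4802275/226 + 2860 = -4155915/226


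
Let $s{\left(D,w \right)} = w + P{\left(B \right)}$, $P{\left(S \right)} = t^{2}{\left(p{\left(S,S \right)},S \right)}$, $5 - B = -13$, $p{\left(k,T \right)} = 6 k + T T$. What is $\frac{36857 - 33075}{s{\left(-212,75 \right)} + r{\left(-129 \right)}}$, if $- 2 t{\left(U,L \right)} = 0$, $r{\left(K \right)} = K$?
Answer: $- \frac{1891}{27} \approx -70.037$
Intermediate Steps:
$p{\left(k,T \right)} = T^{2} + 6 k$ ($p{\left(k,T \right)} = 6 k + T^{2} = T^{2} + 6 k$)
$t{\left(U,L \right)} = 0$ ($t{\left(U,L \right)} = \left(- \frac{1}{2}\right) 0 = 0$)
$B = 18$ ($B = 5 - -13 = 5 + 13 = 18$)
$P{\left(S \right)} = 0$ ($P{\left(S \right)} = 0^{2} = 0$)
$s{\left(D,w \right)} = w$ ($s{\left(D,w \right)} = w + 0 = w$)
$\frac{36857 - 33075}{s{\left(-212,75 \right)} + r{\left(-129 \right)}} = \frac{36857 - 33075}{75 - 129} = \frac{3782}{-54} = 3782 \left(- \frac{1}{54}\right) = - \frac{1891}{27}$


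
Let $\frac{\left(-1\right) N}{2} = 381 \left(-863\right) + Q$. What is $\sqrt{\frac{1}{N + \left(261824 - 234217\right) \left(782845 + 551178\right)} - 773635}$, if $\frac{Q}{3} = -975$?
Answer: $\frac{i \sqrt{1049341434773204484384820098}}{36829036417} \approx 879.57 i$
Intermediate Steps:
$Q = -2925$ ($Q = 3 \left(-975\right) = -2925$)
$N = 663456$ ($N = - 2 \left(381 \left(-863\right) - 2925\right) = - 2 \left(-328803 - 2925\right) = \left(-2\right) \left(-331728\right) = 663456$)
$\sqrt{\frac{1}{N + \left(261824 - 234217\right) \left(782845 + 551178\right)} - 773635} = \sqrt{\frac{1}{663456 + \left(261824 - 234217\right) \left(782845 + 551178\right)} - 773635} = \sqrt{\frac{1}{663456 + 27607 \cdot 1334023} - 773635} = \sqrt{\frac{1}{663456 + 36828372961} - 773635} = \sqrt{\frac{1}{36829036417} - 773635} = \sqrt{- \frac{28492231588465794}{36829036417}} = \frac{i \sqrt{1049341434773204484384820098}}{36829036417}$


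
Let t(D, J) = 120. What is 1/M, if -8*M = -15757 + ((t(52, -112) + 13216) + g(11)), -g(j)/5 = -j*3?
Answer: 1/282 ≈ 0.0035461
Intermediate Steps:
g(j) = 15*j (g(j) = -5*(-j)*3 = -(-15)*j = 15*j)
M = 282 (M = -(-15757 + ((120 + 13216) + 15*11))/8 = -(-15757 + (13336 + 165))/8 = -(-15757 + 13501)/8 = -⅛*(-2256) = 282)
1/M = 1/282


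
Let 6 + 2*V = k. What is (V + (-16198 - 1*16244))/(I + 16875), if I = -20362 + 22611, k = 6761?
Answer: -58129/38248 ≈ -1.5198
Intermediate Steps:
I = 2249
V = 6755/2 (V = -3 + (½)*6761 = -3 + 6761/2 = 6755/2 ≈ 3377.5)
(V + (-16198 - 1*16244))/(I + 16875) = (6755/2 + (-16198 - 1*16244))/(2249 + 16875) = (6755/2 + (-16198 - 16244))/19124 = (6755/2 - 32442)*(1/19124) = -58129/2*1/19124 = -58129/38248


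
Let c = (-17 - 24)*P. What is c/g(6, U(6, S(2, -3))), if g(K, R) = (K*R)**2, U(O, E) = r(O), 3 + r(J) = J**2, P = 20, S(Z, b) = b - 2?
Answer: -205/9801 ≈ -0.020916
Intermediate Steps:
S(Z, b) = -2 + b
r(J) = -3 + J**2
U(O, E) = -3 + O**2
g(K, R) = K**2*R**2
c = -820 (c = (-17 - 24)*20 = -41*20 = -820)
c/g(6, U(6, S(2, -3))) = -820*1/(36*(-3 + 6**2)**2) = -820*1/(36*(-3 + 36)**2) = -820/(36*33**2) = -820/(36*1089) = -820/39204 = -820*1/39204 = -205/9801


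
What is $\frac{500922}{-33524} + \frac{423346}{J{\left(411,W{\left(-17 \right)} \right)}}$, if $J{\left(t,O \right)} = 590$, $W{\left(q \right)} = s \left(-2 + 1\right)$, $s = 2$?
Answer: $\frac{204363343}{290870} \approx 702.59$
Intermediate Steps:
$W{\left(q \right)} = -2$ ($W{\left(q \right)} = 2 \left(-2 + 1\right) = 2 \left(-1\right) = -2$)
$\frac{500922}{-33524} + \frac{423346}{J{\left(411,W{\left(-17 \right)} \right)}} = \frac{500922}{-33524} + \frac{423346}{590} = 500922 \left(- \frac{1}{33524}\right) + 423346 \cdot \frac{1}{590} = - \frac{14733}{986} + \frac{211673}{295} = \frac{204363343}{290870}$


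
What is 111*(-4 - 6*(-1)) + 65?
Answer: 287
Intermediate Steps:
111*(-4 - 6*(-1)) + 65 = 111*(-4 + 6) + 65 = 111*2 + 65 = 222 + 65 = 287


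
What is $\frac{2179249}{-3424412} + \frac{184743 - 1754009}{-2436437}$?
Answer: $\frac{64210425779}{8343364100044} \approx 0.007696$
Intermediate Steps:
$\frac{2179249}{-3424412} + \frac{184743 - 1754009}{-2436437} = 2179249 \left(- \frac{1}{3424412}\right) - - \frac{1569266}{2436437} = - \frac{2179249}{3424412} + \frac{1569266}{2436437} = \frac{64210425779}{8343364100044}$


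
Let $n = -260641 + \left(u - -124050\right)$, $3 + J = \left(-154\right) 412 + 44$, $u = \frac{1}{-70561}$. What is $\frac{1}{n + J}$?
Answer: $- \frac{70561}{14112058879} \approx -5.0001 \cdot 10^{-6}$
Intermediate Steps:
$u = - \frac{1}{70561} \approx -1.4172 \cdot 10^{-5}$
$J = -63407$ ($J = -3 + \left(\left(-154\right) 412 + 44\right) = -3 + \left(-63448 + 44\right) = -3 - 63404 = -63407$)
$n = - \frac{9637997552}{70561}$ ($n = -260641 - - \frac{8753092049}{70561} = -260641 + \left(- \frac{1}{70561} + 124050\right) = -260641 + \frac{8753092049}{70561} = - \frac{9637997552}{70561} \approx -1.3659 \cdot 10^{5}$)
$\frac{1}{n + J} = \frac{1}{- \frac{9637997552}{70561} - 63407} = \frac{1}{- \frac{14112058879}{70561}} = - \frac{70561}{14112058879}$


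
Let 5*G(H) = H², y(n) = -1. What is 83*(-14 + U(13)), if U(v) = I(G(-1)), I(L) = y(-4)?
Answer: -1245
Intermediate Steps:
G(H) = H²/5
I(L) = -1
U(v) = -1
83*(-14 + U(13)) = 83*(-14 - 1) = 83*(-15) = -1245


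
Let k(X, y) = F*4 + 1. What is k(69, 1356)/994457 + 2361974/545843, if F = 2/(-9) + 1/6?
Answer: 21139938023963/4885356530259 ≈ 4.3272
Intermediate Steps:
F = -1/18 (F = 2*(-1/9) + 1*(1/6) = -2/9 + 1/6 = -1/18 ≈ -0.055556)
k(X, y) = 7/9 (k(X, y) = -1/18*4 + 1 = -2/9 + 1 = 7/9)
k(69, 1356)/994457 + 2361974/545843 = (7/9)/994457 + 2361974/545843 = (7/9)*(1/994457) + 2361974*(1/545843) = 7/8950113 + 2361974/545843 = 21139938023963/4885356530259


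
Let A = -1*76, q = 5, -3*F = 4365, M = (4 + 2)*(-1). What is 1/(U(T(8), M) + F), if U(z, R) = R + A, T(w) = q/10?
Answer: -1/1537 ≈ -0.00065062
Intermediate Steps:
M = -6 (M = 6*(-1) = -6)
F = -1455 (F = -⅓*4365 = -1455)
T(w) = ½ (T(w) = 5/10 = 5*(⅒) = ½)
A = -76
U(z, R) = -76 + R (U(z, R) = R - 76 = -76 + R)
1/(U(T(8), M) + F) = 1/((-76 - 6) - 1455) = 1/(-82 - 1455) = 1/(-1537) = -1/1537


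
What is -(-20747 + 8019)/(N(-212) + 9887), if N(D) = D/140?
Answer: 55685/43249 ≈ 1.2875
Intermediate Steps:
N(D) = D/140 (N(D) = D*(1/140) = D/140)
-(-20747 + 8019)/(N(-212) + 9887) = -(-20747 + 8019)/((1/140)*(-212) + 9887) = -(-12728)/(-53/35 + 9887) = -(-12728)/345992/35 = -(-12728)*35/345992 = -1*(-55685/43249) = 55685/43249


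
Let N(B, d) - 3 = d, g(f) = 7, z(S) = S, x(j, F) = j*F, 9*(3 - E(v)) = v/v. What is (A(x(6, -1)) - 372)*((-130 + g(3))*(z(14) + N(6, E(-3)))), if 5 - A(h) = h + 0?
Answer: 2649379/3 ≈ 8.8313e+5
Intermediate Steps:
E(v) = 26/9 (E(v) = 3 - v/(9*v) = 3 - 1/9*1 = 3 - 1/9 = 26/9)
x(j, F) = F*j
N(B, d) = 3 + d
A(h) = 5 - h (A(h) = 5 - (h + 0) = 5 - h)
(A(x(6, -1)) - 372)*((-130 + g(3))*(z(14) + N(6, E(-3)))) = ((5 - (-1)*6) - 372)*((-130 + 7)*(14 + (3 + 26/9))) = ((5 - 1*(-6)) - 372)*(-123*(14 + 53/9)) = ((5 + 6) - 372)*(-123*179/9) = (11 - 372)*(-7339/3) = -361*(-7339/3) = 2649379/3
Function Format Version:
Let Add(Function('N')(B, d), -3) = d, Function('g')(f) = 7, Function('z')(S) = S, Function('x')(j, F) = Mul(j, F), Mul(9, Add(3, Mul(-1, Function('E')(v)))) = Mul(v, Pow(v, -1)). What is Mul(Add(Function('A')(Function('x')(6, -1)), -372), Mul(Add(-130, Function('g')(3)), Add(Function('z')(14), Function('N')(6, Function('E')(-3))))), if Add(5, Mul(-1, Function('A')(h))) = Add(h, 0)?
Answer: Rational(2649379, 3) ≈ 8.8313e+5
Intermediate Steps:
Function('E')(v) = Rational(26, 9) (Function('E')(v) = Add(3, Mul(Rational(-1, 9), Mul(v, Pow(v, -1)))) = Add(3, Mul(Rational(-1, 9), 1)) = Add(3, Rational(-1, 9)) = Rational(26, 9))
Function('x')(j, F) = Mul(F, j)
Function('N')(B, d) = Add(3, d)
Function('A')(h) = Add(5, Mul(-1, h)) (Function('A')(h) = Add(5, Mul(-1, Add(h, 0))) = Add(5, Mul(-1, h)))
Mul(Add(Function('A')(Function('x')(6, -1)), -372), Mul(Add(-130, Function('g')(3)), Add(Function('z')(14), Function('N')(6, Function('E')(-3))))) = Mul(Add(Add(5, Mul(-1, Mul(-1, 6))), -372), Mul(Add(-130, 7), Add(14, Add(3, Rational(26, 9))))) = Mul(Add(Add(5, Mul(-1, -6)), -372), Mul(-123, Add(14, Rational(53, 9)))) = Mul(Add(Add(5, 6), -372), Mul(-123, Rational(179, 9))) = Mul(Add(11, -372), Rational(-7339, 3)) = Mul(-361, Rational(-7339, 3)) = Rational(2649379, 3)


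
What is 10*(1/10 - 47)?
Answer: -469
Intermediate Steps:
10*(1/10 - 47) = 10*(⅒ - 47) = 10*(-469/10) = -469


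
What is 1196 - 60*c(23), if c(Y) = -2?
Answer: 1316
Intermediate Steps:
1196 - 60*c(23) = 1196 - 60*(-2) = 1196 + 120 = 1316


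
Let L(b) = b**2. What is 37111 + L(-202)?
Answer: 77915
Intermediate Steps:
37111 + L(-202) = 37111 + (-202)**2 = 37111 + 40804 = 77915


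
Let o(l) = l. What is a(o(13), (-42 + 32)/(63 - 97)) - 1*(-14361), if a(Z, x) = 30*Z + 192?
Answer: 14943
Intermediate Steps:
a(Z, x) = 192 + 30*Z
a(o(13), (-42 + 32)/(63 - 97)) - 1*(-14361) = (192 + 30*13) - 1*(-14361) = (192 + 390) + 14361 = 582 + 14361 = 14943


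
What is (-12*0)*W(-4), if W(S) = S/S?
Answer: 0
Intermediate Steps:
W(S) = 1
(-12*0)*W(-4) = -12*0*1 = 0*1 = 0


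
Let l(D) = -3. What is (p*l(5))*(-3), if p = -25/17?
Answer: -225/17 ≈ -13.235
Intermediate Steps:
p = -25/17 (p = -25*1/17 = -25/17 ≈ -1.4706)
(p*l(5))*(-3) = -25/17*(-3)*(-3) = (75/17)*(-3) = -225/17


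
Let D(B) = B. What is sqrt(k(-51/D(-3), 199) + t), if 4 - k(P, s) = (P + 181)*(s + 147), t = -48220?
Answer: 2*I*sqrt(29181) ≈ 341.65*I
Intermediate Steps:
k(P, s) = 4 - (147 + s)*(181 + P) (k(P, s) = 4 - (P + 181)*(s + 147) = 4 - (181 + P)*(147 + s) = 4 - (147 + s)*(181 + P))
sqrt(k(-51/D(-3), 199) + t) = sqrt((-26603 - 181*199 - (-7497)/(-3) - 1*(-51/(-3))*199) - 48220) = sqrt((-26603 - 36019 - (-7497)*(-1)/3 - 1*(-51*(-1/3))*199) - 48220) = sqrt((-26603 - 36019 - 147*17 - 1*17*199) - 48220) = sqrt((-26603 - 36019 - 2499 - 3383) - 48220) = sqrt(-68504 - 48220) = sqrt(-116724) = 2*I*sqrt(29181)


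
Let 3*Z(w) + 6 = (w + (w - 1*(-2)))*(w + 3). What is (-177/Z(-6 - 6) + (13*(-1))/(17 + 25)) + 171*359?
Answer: 82502683/1344 ≈ 61386.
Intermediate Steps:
Z(w) = -2 + (2 + 2*w)*(3 + w)/3 (Z(w) = -2 + ((w + (w - 1*(-2)))*(w + 3))/3 = -2 + ((w + (w + 2))*(3 + w))/3 = -2 + ((w + (2 + w))*(3 + w))/3 = -2 + ((2 + 2*w)*(3 + w))/3 = -2 + (2 + 2*w)*(3 + w)/3)
(-177/Z(-6 - 6) + (13*(-1))/(17 + 25)) + 171*359 = (-177*3/(2*(-6 - 6)*(4 + (-6 - 6))) + (13*(-1))/(17 + 25)) + 171*359 = (-177*(-1/(8*(4 - 12))) - 13/42) + 61389 = (-177/((⅔)*(-12)*(-8)) - 13*1/42) + 61389 = (-177/64 - 13/42) + 61389 = -4133/1344 + 61389 = 82502683/1344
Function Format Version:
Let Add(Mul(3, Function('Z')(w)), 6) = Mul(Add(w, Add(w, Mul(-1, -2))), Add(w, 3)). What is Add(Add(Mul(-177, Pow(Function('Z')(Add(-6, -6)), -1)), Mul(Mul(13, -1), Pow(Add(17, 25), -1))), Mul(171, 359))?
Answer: Rational(82502683, 1344) ≈ 61386.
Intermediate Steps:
Function('Z')(w) = Add(-2, Mul(Rational(1, 3), Add(2, Mul(2, w)), Add(3, w))) (Function('Z')(w) = Add(-2, Mul(Rational(1, 3), Mul(Add(w, Add(w, Mul(-1, -2))), Add(w, 3)))) = Add(-2, Mul(Rational(1, 3), Mul(Add(w, Add(w, 2)), Add(3, w)))) = Add(-2, Mul(Rational(1, 3), Mul(Add(w, Add(2, w)), Add(3, w)))) = Add(-2, Mul(Rational(1, 3), Mul(Add(2, Mul(2, w)), Add(3, w)))) = Add(-2, Mul(Rational(1, 3), Add(2, Mul(2, w)), Add(3, w))))
Add(Add(Mul(-177, Pow(Function('Z')(Add(-6, -6)), -1)), Mul(Mul(13, -1), Pow(Add(17, 25), -1))), Mul(171, 359)) = Add(Add(Mul(-177, Pow(Mul(Rational(2, 3), Add(-6, -6), Add(4, Add(-6, -6))), -1)), Mul(Mul(13, -1), Pow(Add(17, 25), -1))), Mul(171, 359)) = Add(Add(Mul(-177, Pow(Mul(Rational(2, 3), -12, Add(4, -12)), -1)), Mul(-13, Pow(42, -1))), 61389) = Add(Add(Mul(-177, Pow(Mul(Rational(2, 3), -12, -8), -1)), Mul(-13, Rational(1, 42))), 61389) = Add(Add(Mul(-177, Pow(64, -1)), Rational(-13, 42)), 61389) = Add(Add(Mul(-177, Rational(1, 64)), Rational(-13, 42)), 61389) = Add(Add(Rational(-177, 64), Rational(-13, 42)), 61389) = Add(Rational(-4133, 1344), 61389) = Rational(82502683, 1344)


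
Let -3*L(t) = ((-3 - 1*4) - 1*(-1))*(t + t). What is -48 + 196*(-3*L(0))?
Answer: -48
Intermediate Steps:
L(t) = 4*t (L(t) = -((-3 - 1*4) - 1*(-1))*(t + t)/3 = -((-3 - 4) + 1)*2*t/3 = -(-7 + 1)*2*t/3 = -(-2)*2*t = -(-4)*t = 4*t)
-48 + 196*(-3*L(0)) = -48 + 196*(-12*0) = -48 + 196*(-3*0) = -48 + 196*0 = -48 + 0 = -48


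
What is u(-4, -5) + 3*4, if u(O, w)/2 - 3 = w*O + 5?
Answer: 68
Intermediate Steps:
u(O, w) = 16 + 2*O*w (u(O, w) = 6 + 2*(w*O + 5) = 6 + 2*(O*w + 5) = 6 + 2*(5 + O*w) = 6 + (10 + 2*O*w) = 16 + 2*O*w)
u(-4, -5) + 3*4 = (16 + 2*(-4)*(-5)) + 3*4 = (16 + 40) + 12 = 56 + 12 = 68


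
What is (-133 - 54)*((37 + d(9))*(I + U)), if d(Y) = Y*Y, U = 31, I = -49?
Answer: 397188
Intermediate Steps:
d(Y) = Y²
(-133 - 54)*((37 + d(9))*(I + U)) = (-133 - 54)*((37 + 9²)*(-49 + 31)) = -187*(37 + 81)*(-18) = -22066*(-18) = -187*(-2124) = 397188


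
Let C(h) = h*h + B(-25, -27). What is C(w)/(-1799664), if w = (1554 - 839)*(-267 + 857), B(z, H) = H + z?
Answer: -3707446301/37493 ≈ -98884.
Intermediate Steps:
w = 421850 (w = 715*590 = 421850)
C(h) = -52 + h² (C(h) = h*h + (-27 - 25) = h² - 52 = -52 + h²)
C(w)/(-1799664) = (-52 + 421850²)/(-1799664) = (-52 + 177957422500)*(-1/1799664) = 177957422448*(-1/1799664) = -3707446301/37493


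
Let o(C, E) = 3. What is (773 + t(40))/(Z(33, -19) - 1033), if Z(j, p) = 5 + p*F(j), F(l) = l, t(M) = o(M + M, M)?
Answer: -776/1655 ≈ -0.46888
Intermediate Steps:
t(M) = 3
Z(j, p) = 5 + j*p (Z(j, p) = 5 + p*j = 5 + j*p)
(773 + t(40))/(Z(33, -19) - 1033) = (773 + 3)/((5 + 33*(-19)) - 1033) = 776/((5 - 627) - 1033) = 776/(-622 - 1033) = 776/(-1655) = 776*(-1/1655) = -776/1655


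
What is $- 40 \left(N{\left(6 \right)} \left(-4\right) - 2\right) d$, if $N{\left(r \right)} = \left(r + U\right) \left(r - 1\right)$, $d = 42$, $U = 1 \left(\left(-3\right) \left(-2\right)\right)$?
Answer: $406560$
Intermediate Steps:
$U = 6$ ($U = 1 \cdot 6 = 6$)
$N{\left(r \right)} = \left(-1 + r\right) \left(6 + r\right)$ ($N{\left(r \right)} = \left(r + 6\right) \left(r - 1\right) = \left(6 + r\right) \left(-1 + r\right) = \left(-1 + r\right) \left(6 + r\right)$)
$- 40 \left(N{\left(6 \right)} \left(-4\right) - 2\right) d = - 40 \left(\left(-6 + 6^{2} + 5 \cdot 6\right) \left(-4\right) - 2\right) 42 = - 40 \left(\left(-6 + 36 + 30\right) \left(-4\right) - 2\right) 42 = - 40 \left(60 \left(-4\right) - 2\right) 42 = - 40 \left(-240 - 2\right) 42 = \left(-40\right) \left(-242\right) 42 = 9680 \cdot 42 = 406560$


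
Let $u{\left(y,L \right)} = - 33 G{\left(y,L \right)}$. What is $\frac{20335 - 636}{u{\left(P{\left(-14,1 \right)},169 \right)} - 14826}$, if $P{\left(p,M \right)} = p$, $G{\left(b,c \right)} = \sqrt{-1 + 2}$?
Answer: $- \frac{19699}{14859} \approx -1.3257$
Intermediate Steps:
$G{\left(b,c \right)} = 1$ ($G{\left(b,c \right)} = \sqrt{1} = 1$)
$u{\left(y,L \right)} = -33$ ($u{\left(y,L \right)} = \left(-33\right) 1 = -33$)
$\frac{20335 - 636}{u{\left(P{\left(-14,1 \right)},169 \right)} - 14826} = \frac{20335 - 636}{-33 - 14826} = \frac{19699}{-14859} = 19699 \left(- \frac{1}{14859}\right) = - \frac{19699}{14859}$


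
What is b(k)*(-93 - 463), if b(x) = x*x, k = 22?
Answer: -269104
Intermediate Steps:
b(x) = x²
b(k)*(-93 - 463) = 22²*(-93 - 463) = 484*(-556) = -269104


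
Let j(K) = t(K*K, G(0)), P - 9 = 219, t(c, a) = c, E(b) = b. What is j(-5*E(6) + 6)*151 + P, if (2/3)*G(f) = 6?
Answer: 87204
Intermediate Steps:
G(f) = 9 (G(f) = (3/2)*6 = 9)
P = 228 (P = 9 + 219 = 228)
j(K) = K² (j(K) = K*K = K²)
j(-5*E(6) + 6)*151 + P = (-5*6 + 6)²*151 + 228 = (-30 + 6)²*151 + 228 = (-24)²*151 + 228 = 576*151 + 228 = 86976 + 228 = 87204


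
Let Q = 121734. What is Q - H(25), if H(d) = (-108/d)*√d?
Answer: 608778/5 ≈ 1.2176e+5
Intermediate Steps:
H(d) = -108/√d
Q - H(25) = 121734 - (-108)/√25 = 121734 - (-108)/5 = 121734 - 1*(-108/5) = 121734 + 108/5 = 608778/5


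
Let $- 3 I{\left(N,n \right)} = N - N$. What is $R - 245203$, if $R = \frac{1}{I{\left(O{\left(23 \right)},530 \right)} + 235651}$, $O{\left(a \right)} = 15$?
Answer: $- \frac{57782332152}{235651} \approx -2.452 \cdot 10^{5}$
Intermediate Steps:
$I{\left(N,n \right)} = 0$ ($I{\left(N,n \right)} = - \frac{N - N}{3} = \left(- \frac{1}{3}\right) 0 = 0$)
$R = \frac{1}{235651}$ ($R = \frac{1}{0 + 235651} = \frac{1}{235651} \approx 4.2436 \cdot 10^{-6}$)
$R - 245203 = \frac{1}{235651} - 245203 = - \frac{57782332152}{235651}$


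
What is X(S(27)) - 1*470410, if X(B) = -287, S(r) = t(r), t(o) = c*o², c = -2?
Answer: -470697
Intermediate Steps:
t(o) = -2*o²
S(r) = -2*r²
X(S(27)) - 1*470410 = -287 - 1*470410 = -287 - 470410 = -470697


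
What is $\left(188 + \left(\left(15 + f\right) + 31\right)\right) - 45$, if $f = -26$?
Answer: $163$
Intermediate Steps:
$\left(188 + \left(\left(15 + f\right) + 31\right)\right) - 45 = \left(188 + \left(\left(15 - 26\right) + 31\right)\right) - 45 = \left(188 + \left(-11 + 31\right)\right) - 45 = \left(188 + 20\right) - 45 = 208 - 45 = 163$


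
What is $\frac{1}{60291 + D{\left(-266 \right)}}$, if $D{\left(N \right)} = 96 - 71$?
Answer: $\frac{1}{60316} \approx 1.6579 \cdot 10^{-5}$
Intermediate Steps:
$D{\left(N \right)} = 25$
$\frac{1}{60291 + D{\left(-266 \right)}} = \frac{1}{60291 + 25} = \frac{1}{60316}$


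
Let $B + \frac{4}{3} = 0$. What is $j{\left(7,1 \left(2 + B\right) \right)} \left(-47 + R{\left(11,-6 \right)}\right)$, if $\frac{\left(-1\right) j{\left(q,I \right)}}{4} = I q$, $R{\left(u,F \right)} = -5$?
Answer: $\frac{2912}{3} \approx 970.67$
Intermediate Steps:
$B = - \frac{4}{3}$ ($B = - \frac{4}{3} + 0 = - \frac{4}{3} \approx -1.3333$)
$j{\left(q,I \right)} = - 4 I q$
$j{\left(7,1 \left(2 + B\right) \right)} \left(-47 + R{\left(11,-6 \right)}\right) = \left(-4\right) 1 \left(2 - \frac{4}{3}\right) 7 \left(-47 - 5\right) = \left(-4\right) 1 \cdot \frac{2}{3} \cdot 7 \left(-52\right) = \left(-4\right) \frac{2}{3} \cdot 7 \left(-52\right) = \left(- \frac{56}{3}\right) \left(-52\right) = \frac{2912}{3}$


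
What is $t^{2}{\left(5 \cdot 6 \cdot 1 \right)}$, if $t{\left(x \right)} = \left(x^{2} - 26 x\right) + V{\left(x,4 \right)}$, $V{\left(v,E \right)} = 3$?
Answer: $15129$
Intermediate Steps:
$t{\left(x \right)} = 3 + x^{2} - 26 x$ ($t{\left(x \right)} = \left(x^{2} - 26 x\right) + 3 = 3 + x^{2} - 26 x$)
$t^{2}{\left(5 \cdot 6 \cdot 1 \right)} = \left(3 + \left(5 \cdot 6 \cdot 1\right)^{2} - 26 \cdot 5 \cdot 6 \cdot 1\right)^{2} = \left(3 + \left(30 \cdot 1\right)^{2} - 26 \cdot 30 \cdot 1\right)^{2} = \left(3 + 30^{2} - 780\right)^{2} = \left(3 + 900 - 780\right)^{2} = 123^{2} = 15129$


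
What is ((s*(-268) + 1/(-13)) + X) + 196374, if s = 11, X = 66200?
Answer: 3375137/13 ≈ 2.5963e+5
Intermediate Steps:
((s*(-268) + 1/(-13)) + X) + 196374 = ((11*(-268) + 1/(-13)) + 66200) + 196374 = ((-2948 - 1/13) + 66200) + 196374 = (-38325/13 + 66200) + 196374 = 822275/13 + 196374 = 3375137/13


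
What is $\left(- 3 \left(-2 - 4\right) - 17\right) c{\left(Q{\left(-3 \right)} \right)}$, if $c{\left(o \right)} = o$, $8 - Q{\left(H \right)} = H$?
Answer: $11$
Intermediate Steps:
$Q{\left(H \right)} = 8 - H$
$\left(- 3 \left(-2 - 4\right) - 17\right) c{\left(Q{\left(-3 \right)} \right)} = \left(- 3 \left(-2 - 4\right) - 17\right) \left(8 - -3\right) = \left(\left(-3\right) \left(-6\right) - 17\right) \left(8 + 3\right) = \left(18 - 17\right) 11 = 1 \cdot 11 = 11$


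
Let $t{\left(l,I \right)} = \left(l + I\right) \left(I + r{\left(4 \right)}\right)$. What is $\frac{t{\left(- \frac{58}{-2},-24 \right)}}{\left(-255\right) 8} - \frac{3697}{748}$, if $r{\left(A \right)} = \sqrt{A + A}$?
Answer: $- \frac{3653}{748} - \frac{\sqrt{2}}{204} \approx -4.8906$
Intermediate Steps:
$r{\left(A \right)} = \sqrt{2} \sqrt{A}$ ($r{\left(A \right)} = \sqrt{2 A} = \sqrt{2} \sqrt{A}$)
$t{\left(l,I \right)} = \left(I + l\right) \left(I + 2 \sqrt{2}\right)$ ($t{\left(l,I \right)} = \left(l + I\right) \left(I + \sqrt{2} \sqrt{4}\right) = \left(I + l\right) \left(I + \sqrt{2} \cdot 2\right) = \left(I + l\right) \left(I + 2 \sqrt{2}\right)$)
$\frac{t{\left(- \frac{58}{-2},-24 \right)}}{\left(-255\right) 8} - \frac{3697}{748} = \frac{\left(-24\right)^{2} - 24 \left(- \frac{58}{-2}\right) + 2 \left(-24\right) \sqrt{2} + 2 \left(- \frac{58}{-2}\right) \sqrt{2}}{\left(-255\right) 8} - \frac{3697}{748} = \frac{576 - 24 \left(\left(-58\right) \left(- \frac{1}{2}\right)\right) - 48 \sqrt{2} + 2 \left(\left(-58\right) \left(- \frac{1}{2}\right)\right) \sqrt{2}}{-2040} - \frac{3697}{748} = \left(576 - 696 - 48 \sqrt{2} + 2 \cdot 29 \sqrt{2}\right) \left(- \frac{1}{2040}\right) - \frac{3697}{748} = \left(576 - 696 - 48 \sqrt{2} + 58 \sqrt{2}\right) \left(- \frac{1}{2040}\right) - \frac{3697}{748} = \left(-120 + 10 \sqrt{2}\right) \left(- \frac{1}{2040}\right) - \frac{3697}{748} = \left(\frac{1}{17} - \frac{\sqrt{2}}{204}\right) - \frac{3697}{748} = - \frac{3653}{748} - \frac{\sqrt{2}}{204}$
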